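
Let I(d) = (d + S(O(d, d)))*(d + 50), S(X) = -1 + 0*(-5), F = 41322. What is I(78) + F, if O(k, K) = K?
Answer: 51178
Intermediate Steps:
S(X) = -1 (S(X) = -1 + 0 = -1)
I(d) = (-1 + d)*(50 + d) (I(d) = (d - 1)*(d + 50) = (-1 + d)*(50 + d))
I(78) + F = (-50 + 78**2 + 49*78) + 41322 = (-50 + 6084 + 3822) + 41322 = 9856 + 41322 = 51178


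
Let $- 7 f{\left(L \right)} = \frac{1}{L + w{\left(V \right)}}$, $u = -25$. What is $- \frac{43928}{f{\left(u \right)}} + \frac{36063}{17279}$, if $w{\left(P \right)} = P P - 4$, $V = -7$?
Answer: $\frac{106264503743}{17279} \approx 6.1499 \cdot 10^{6}$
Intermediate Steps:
$w{\left(P \right)} = -4 + P^{2}$ ($w{\left(P \right)} = P^{2} - 4 = -4 + P^{2}$)
$f{\left(L \right)} = - \frac{1}{7 \left(45 + L\right)}$ ($f{\left(L \right)} = - \frac{1}{7 \left(L - \left(4 - \left(-7\right)^{2}\right)\right)} = - \frac{1}{7 \left(L + \left(-4 + 49\right)\right)} = - \frac{1}{7 \left(L + 45\right)} = - \frac{1}{7 \left(45 + L\right)}$)
$- \frac{43928}{f{\left(u \right)}} + \frac{36063}{17279} = - \frac{43928}{\left(-1\right) \frac{1}{315 + 7 \left(-25\right)}} + \frac{36063}{17279} = - \frac{43928}{\left(-1\right) \frac{1}{315 - 175}} + 36063 \cdot \frac{1}{17279} = - \frac{43928}{\left(-1\right) \frac{1}{140}} + \frac{36063}{17279} = - \frac{43928}{- \frac{1}{140}} + \frac{36063}{17279} = \left(-43928\right) \left(-140\right) + \frac{36063}{17279} = 6149920 + \frac{36063}{17279} = \frac{106264503743}{17279}$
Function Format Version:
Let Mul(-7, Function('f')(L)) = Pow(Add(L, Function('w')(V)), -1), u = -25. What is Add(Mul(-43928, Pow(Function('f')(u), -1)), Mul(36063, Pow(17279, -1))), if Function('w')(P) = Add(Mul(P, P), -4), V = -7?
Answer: Rational(106264503743, 17279) ≈ 6.1499e+6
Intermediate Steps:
Function('w')(P) = Add(-4, Pow(P, 2)) (Function('w')(P) = Add(Pow(P, 2), -4) = Add(-4, Pow(P, 2)))
Function('f')(L) = Mul(Rational(-1, 7), Pow(Add(45, L), -1)) (Function('f')(L) = Mul(Rational(-1, 7), Pow(Add(L, Add(-4, Pow(-7, 2))), -1)) = Mul(Rational(-1, 7), Pow(Add(L, Add(-4, 49)), -1)) = Mul(Rational(-1, 7), Pow(Add(L, 45), -1)) = Mul(Rational(-1, 7), Pow(Add(45, L), -1)))
Add(Mul(-43928, Pow(Function('f')(u), -1)), Mul(36063, Pow(17279, -1))) = Add(Mul(-43928, Pow(Mul(-1, Pow(Add(315, Mul(7, -25)), -1)), -1)), Mul(36063, Pow(17279, -1))) = Add(Mul(-43928, Pow(Mul(-1, Pow(Add(315, -175), -1)), -1)), Mul(36063, Rational(1, 17279))) = Add(Mul(-43928, Pow(Mul(-1, Pow(140, -1)), -1)), Rational(36063, 17279)) = Add(Mul(-43928, Pow(Mul(-1, Rational(1, 140)), -1)), Rational(36063, 17279)) = Add(Mul(-43928, Pow(Rational(-1, 140), -1)), Rational(36063, 17279)) = Add(Mul(-43928, -140), Rational(36063, 17279)) = Add(6149920, Rational(36063, 17279)) = Rational(106264503743, 17279)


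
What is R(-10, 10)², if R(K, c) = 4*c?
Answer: 1600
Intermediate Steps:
R(-10, 10)² = (4*10)² = 40² = 1600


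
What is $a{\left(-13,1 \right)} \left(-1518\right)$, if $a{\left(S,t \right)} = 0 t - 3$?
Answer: $4554$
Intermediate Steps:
$a{\left(S,t \right)} = -3$ ($a{\left(S,t \right)} = 0 - 3 = -3$)
$a{\left(-13,1 \right)} \left(-1518\right) = \left(-3\right) \left(-1518\right) = 4554$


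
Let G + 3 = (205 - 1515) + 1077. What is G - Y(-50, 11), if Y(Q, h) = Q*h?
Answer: 314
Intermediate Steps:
G = -236 (G = -3 + ((205 - 1515) + 1077) = -3 + (-1310 + 1077) = -3 - 233 = -236)
G - Y(-50, 11) = -236 - (-50)*11 = -236 - 1*(-550) = -236 + 550 = 314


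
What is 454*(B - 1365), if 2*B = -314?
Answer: -690988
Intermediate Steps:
B = -157 (B = (1/2)*(-314) = -157)
454*(B - 1365) = 454*(-157 - 1365) = 454*(-1522) = -690988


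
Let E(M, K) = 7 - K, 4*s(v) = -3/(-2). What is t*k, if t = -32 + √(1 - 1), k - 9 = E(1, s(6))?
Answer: -500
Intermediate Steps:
s(v) = 3/8 (s(v) = (-3/(-2))/4 = (-3*(-½))/4 = (¼)*(3/2) = 3/8)
k = 125/8 (k = 9 + (7 - 1*3/8) = 9 + (7 - 3/8) = 9 + 53/8 = 125/8 ≈ 15.625)
t = -32 (t = -32 + √0 = -32 + 0 = -32)
t*k = -32*125/8 = -500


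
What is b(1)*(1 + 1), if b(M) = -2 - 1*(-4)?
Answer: 4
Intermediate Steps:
b(M) = 2 (b(M) = -2 + 4 = 2)
b(1)*(1 + 1) = 2*(1 + 1) = 2*2 = 4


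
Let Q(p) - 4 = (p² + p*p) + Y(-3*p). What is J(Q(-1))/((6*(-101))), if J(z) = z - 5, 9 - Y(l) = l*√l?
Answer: -5/303 + √3/202 ≈ -0.0079271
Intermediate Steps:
Y(l) = 9 - l^(3/2) (Y(l) = 9 - l*√l = 9 - l^(3/2))
Q(p) = 13 + 2*p² - 3*√3*(-p)^(3/2) (Q(p) = 4 + ((p² + p*p) + (9 - (-3*p)^(3/2))) = 4 + ((p² + p²) + (9 - 3*√3*(-p)^(3/2))) = 4 + (2*p² + (9 - 3*√3*(-p)^(3/2))) = 4 + (9 + 2*p² - 3*√3*(-p)^(3/2)) = 13 + 2*p² - 3*√3*(-p)^(3/2))
J(z) = -5 + z
J(Q(-1))/((6*(-101))) = (-5 + (13 + 2*(-1)² - 3*√3*(-1*(-1))^(3/2)))/((6*(-101))) = (-5 + (13 + 2*1 - 3*√3*1^(3/2)))/(-606) = (-5 + (13 + 2 - 3*√3*1))*(-1/606) = (-5 + (13 + 2 - 3*√3))*(-1/606) = (-5 + (15 - 3*√3))*(-1/606) = (10 - 3*√3)*(-1/606) = -5/303 + √3/202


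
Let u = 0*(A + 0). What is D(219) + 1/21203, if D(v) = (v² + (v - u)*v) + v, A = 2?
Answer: 2038477624/21203 ≈ 96141.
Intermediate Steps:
u = 0 (u = 0*(2 + 0) = 0*2 = 0)
D(v) = v + 2*v² (D(v) = (v² + (v - 1*0)*v) + v = (v² + (v + 0)*v) + v = (v² + v*v) + v = (v² + v²) + v = 2*v² + v = v + 2*v²)
D(219) + 1/21203 = 219*(1 + 2*219) + 1/21203 = 219*(1 + 438) + 1/21203 = 219*439 + 1/21203 = 96141 + 1/21203 = 2038477624/21203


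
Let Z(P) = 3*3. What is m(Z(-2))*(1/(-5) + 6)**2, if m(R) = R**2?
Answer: 68121/25 ≈ 2724.8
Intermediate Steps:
Z(P) = 9
m(Z(-2))*(1/(-5) + 6)**2 = 9**2*(1/(-5) + 6)**2 = 81*(-1/5 + 6)**2 = 81*(29/5)**2 = 81*(841/25) = 68121/25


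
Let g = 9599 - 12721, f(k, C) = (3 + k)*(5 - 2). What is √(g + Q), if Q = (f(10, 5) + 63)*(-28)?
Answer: 7*I*√122 ≈ 77.318*I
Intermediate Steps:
f(k, C) = 9 + 3*k (f(k, C) = (3 + k)*3 = 9 + 3*k)
Q = -2856 (Q = ((9 + 3*10) + 63)*(-28) = ((9 + 30) + 63)*(-28) = (39 + 63)*(-28) = 102*(-28) = -2856)
g = -3122
√(g + Q) = √(-3122 - 2856) = √(-5978) = 7*I*√122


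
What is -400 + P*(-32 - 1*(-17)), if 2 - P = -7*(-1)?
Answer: -325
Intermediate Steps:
P = -5 (P = 2 - (-7)*(-1) = 2 - 1*7 = 2 - 7 = -5)
-400 + P*(-32 - 1*(-17)) = -400 - 5*(-32 - 1*(-17)) = -400 - 5*(-32 + 17) = -400 - 5*(-15) = -400 + 75 = -325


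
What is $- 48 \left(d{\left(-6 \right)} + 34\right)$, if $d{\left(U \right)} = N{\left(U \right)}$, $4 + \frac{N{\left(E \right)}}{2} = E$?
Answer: $-672$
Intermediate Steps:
$N{\left(E \right)} = -8 + 2 E$
$d{\left(U \right)} = -8 + 2 U$
$- 48 \left(d{\left(-6 \right)} + 34\right) = - 48 \left(\left(-8 + 2 \left(-6\right)\right) + 34\right) = - 48 \left(\left(-8 - 12\right) + 34\right) = - 48 \left(-20 + 34\right) = \left(-48\right) 14 = -672$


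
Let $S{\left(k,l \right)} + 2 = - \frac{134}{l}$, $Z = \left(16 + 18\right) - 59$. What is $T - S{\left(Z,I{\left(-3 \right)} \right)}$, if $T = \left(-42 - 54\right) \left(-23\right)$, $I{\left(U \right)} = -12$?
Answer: $\frac{13193}{6} \approx 2198.8$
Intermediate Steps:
$Z = -25$ ($Z = 34 - 59 = -25$)
$S{\left(k,l \right)} = -2 - \frac{134}{l}$
$T = 2208$ ($T = \left(-96\right) \left(-23\right) = 2208$)
$T - S{\left(Z,I{\left(-3 \right)} \right)} = 2208 - \left(-2 - \frac{134}{-12}\right) = 2208 - \left(-2 - - \frac{67}{6}\right) = 2208 - \left(-2 + \frac{67}{6}\right) = 2208 - \frac{55}{6} = \frac{13193}{6}$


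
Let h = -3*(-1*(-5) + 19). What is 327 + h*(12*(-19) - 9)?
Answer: 17391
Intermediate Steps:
h = -72 (h = -3*(5 + 19) = -3*24 = -72)
327 + h*(12*(-19) - 9) = 327 - 72*(12*(-19) - 9) = 327 - 72*(-228 - 9) = 327 - 72*(-237) = 327 + 17064 = 17391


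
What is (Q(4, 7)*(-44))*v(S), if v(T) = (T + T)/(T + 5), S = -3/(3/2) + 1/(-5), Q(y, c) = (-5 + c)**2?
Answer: 1936/7 ≈ 276.57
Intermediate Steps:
S = -11/5 (S = -3/(3*(1/2)) + 1*(-1/5) = -3/3/2 - 1/5 = -3*2/3 - 1/5 = -2 - 1/5 = -11/5 ≈ -2.2000)
v(T) = 2*T/(5 + T) (v(T) = (2*T)/(5 + T) = 2*T/(5 + T))
(Q(4, 7)*(-44))*v(S) = ((-5 + 7)**2*(-44))*(2*(-11/5)/(5 - 11/5)) = (2**2*(-44))*(2*(-11/5)/(14/5)) = (4*(-44))*(2*(-11/5)*(5/14)) = -176*(-11/7) = 1936/7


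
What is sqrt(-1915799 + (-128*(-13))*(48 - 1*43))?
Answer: I*sqrt(1907479) ≈ 1381.1*I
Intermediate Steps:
sqrt(-1915799 + (-128*(-13))*(48 - 1*43)) = sqrt(-1915799 + 1664*(48 - 43)) = sqrt(-1915799 + 1664*5) = sqrt(-1915799 + 8320) = sqrt(-1907479) = I*sqrt(1907479)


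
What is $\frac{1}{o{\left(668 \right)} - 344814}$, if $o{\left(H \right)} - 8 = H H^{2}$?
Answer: $\frac{1}{297732826} \approx 3.3587 \cdot 10^{-9}$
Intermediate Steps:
$o{\left(H \right)} = 8 + H^{3}$ ($o{\left(H \right)} = 8 + H H^{2} = 8 + H^{3}$)
$\frac{1}{o{\left(668 \right)} - 344814} = \frac{1}{\left(8 + 668^{3}\right) - 344814} = \frac{1}{\left(8 + 298077632\right) - 344814} = \frac{1}{298077640 - 344814} = \frac{1}{297732826}$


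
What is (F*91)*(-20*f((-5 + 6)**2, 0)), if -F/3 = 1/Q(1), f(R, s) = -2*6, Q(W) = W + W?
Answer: -32760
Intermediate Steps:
Q(W) = 2*W
f(R, s) = -12
F = -3/2 (F = -3/(2*1) = -3/2 ≈ -1.5000)
(F*91)*(-20*f((-5 + 6)**2, 0)) = (-3/2*91)*(-20*(-12)) = -273/2*240 = -32760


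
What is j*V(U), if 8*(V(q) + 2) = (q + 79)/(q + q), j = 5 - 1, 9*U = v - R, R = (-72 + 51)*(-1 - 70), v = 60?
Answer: -1252/159 ≈ -7.8742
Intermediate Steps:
R = 1491 (R = -21*(-71) = 1491)
U = -159 (U = (60 - 1*1491)/9 = (60 - 1491)/9 = (⅑)*(-1431) = -159)
j = 4
V(q) = -2 + (79 + q)/(16*q) (V(q) = -2 + ((q + 79)/(q + q))/8 = -2 + ((79 + q)/((2*q)))/8 = -2 + ((79 + q)*(1/(2*q)))/8 = -2 + ((79 + q)/(2*q))/8 = -2 + (79 + q)/(16*q))
j*V(U) = 4*((1/16)*(79 - 31*(-159))/(-159)) = 4*((1/16)*(-1/159)*(79 + 4929)) = 4*((1/16)*(-1/159)*5008) = 4*(-313/159) = -1252/159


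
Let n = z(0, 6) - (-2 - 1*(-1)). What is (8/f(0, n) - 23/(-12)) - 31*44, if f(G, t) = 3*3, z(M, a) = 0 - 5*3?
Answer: -49003/36 ≈ -1361.2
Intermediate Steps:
z(M, a) = -15 (z(M, a) = 0 - 15 = -15)
n = -14 (n = -15 - (-2 - 1*(-1)) = -15 - (-2 + 1) = -15 - 1*(-1) = -15 + 1 = -14)
f(G, t) = 9
(8/f(0, n) - 23/(-12)) - 31*44 = (8/9 - 23/(-12)) - 31*44 = (8*(⅑) - 23*(-1/12)) - 1364 = (8/9 + 23/12) - 1364 = 101/36 - 1364 = -49003/36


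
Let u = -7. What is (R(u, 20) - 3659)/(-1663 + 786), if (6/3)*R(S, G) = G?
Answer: 3649/877 ≈ 4.1608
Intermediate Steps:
R(S, G) = G/2
(R(u, 20) - 3659)/(-1663 + 786) = ((1/2)*20 - 3659)/(-1663 + 786) = (10 - 3659)/(-877) = -3649*(-1/877) = 3649/877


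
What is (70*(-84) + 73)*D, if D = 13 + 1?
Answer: -81298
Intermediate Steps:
D = 14
(70*(-84) + 73)*D = (70*(-84) + 73)*14 = (-5880 + 73)*14 = -5807*14 = -81298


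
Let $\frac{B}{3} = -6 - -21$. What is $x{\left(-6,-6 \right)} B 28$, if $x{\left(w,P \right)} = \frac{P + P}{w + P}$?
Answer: $1260$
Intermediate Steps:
$B = 45$ ($B = 3 \left(-6 - -21\right) = 3 \left(-6 + 21\right) = 3 \cdot 15 = 45$)
$x{\left(w,P \right)} = \frac{2 P}{P + w}$
$x{\left(-6,-6 \right)} B 28 = 2 \left(-6\right) \frac{1}{-6 - 6} \cdot 45 \cdot 28 = 2 \left(-6\right) \frac{1}{-12} \cdot 45 \cdot 28 = 2 \left(-6\right) \left(- \frac{1}{12}\right) 45 \cdot 28 = 1 \cdot 45 \cdot 28 = 45 \cdot 28 = 1260$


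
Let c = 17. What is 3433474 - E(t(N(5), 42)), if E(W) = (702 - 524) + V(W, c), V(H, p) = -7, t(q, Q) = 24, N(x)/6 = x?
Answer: 3433303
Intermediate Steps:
N(x) = 6*x
E(W) = 171 (E(W) = (702 - 524) - 7 = 178 - 7 = 171)
3433474 - E(t(N(5), 42)) = 3433474 - 1*171 = 3433474 - 171 = 3433303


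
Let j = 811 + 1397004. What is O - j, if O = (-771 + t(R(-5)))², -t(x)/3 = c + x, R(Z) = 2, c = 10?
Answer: -746566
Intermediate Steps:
t(x) = -30 - 3*x (t(x) = -3*(10 + x) = -30 - 3*x)
j = 1397815
O = 651249 (O = (-771 + (-30 - 3*2))² = (-771 + (-30 - 6))² = (-771 - 36)² = (-807)² = 651249)
O - j = 651249 - 1*1397815 = 651249 - 1397815 = -746566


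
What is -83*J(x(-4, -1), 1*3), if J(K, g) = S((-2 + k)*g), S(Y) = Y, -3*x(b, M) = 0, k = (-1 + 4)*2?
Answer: -996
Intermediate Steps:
k = 6 (k = 3*2 = 6)
x(b, M) = 0 (x(b, M) = -1/3*0 = 0)
J(K, g) = 4*g (J(K, g) = (-2 + 6)*g = 4*g)
-83*J(x(-4, -1), 1*3) = -332*1*3 = -332*3 = -83*12 = -996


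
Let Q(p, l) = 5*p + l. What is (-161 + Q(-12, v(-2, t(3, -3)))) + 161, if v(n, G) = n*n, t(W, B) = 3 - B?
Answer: -56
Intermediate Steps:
v(n, G) = n²
Q(p, l) = l + 5*p
(-161 + Q(-12, v(-2, t(3, -3)))) + 161 = (-161 + ((-2)² + 5*(-12))) + 161 = (-161 + (4 - 60)) + 161 = (-161 - 56) + 161 = -217 + 161 = -56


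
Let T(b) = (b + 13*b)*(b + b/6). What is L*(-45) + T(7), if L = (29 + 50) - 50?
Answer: -1514/3 ≈ -504.67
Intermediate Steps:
T(b) = 49*b²/3 (T(b) = (14*b)*(b + b*(⅙)) = (14*b)*(b + b/6) = (14*b)*(7*b/6) = 49*b²/3)
L = 29 (L = 79 - 50 = 29)
L*(-45) + T(7) = 29*(-45) + (49/3)*7² = -1305 + (49/3)*49 = -1305 + 2401/3 = -1514/3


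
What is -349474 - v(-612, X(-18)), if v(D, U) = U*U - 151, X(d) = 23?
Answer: -349852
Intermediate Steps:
v(D, U) = -151 + U² (v(D, U) = U² - 151 = -151 + U²)
-349474 - v(-612, X(-18)) = -349474 - (-151 + 23²) = -349474 - (-151 + 529) = -349474 - 1*378 = -349474 - 378 = -349852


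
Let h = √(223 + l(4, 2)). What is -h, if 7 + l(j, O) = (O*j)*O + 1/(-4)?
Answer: -3*√103/2 ≈ -15.223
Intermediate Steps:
l(j, O) = -29/4 + j*O² (l(j, O) = -7 + ((O*j)*O + 1/(-4)) = -7 + (j*O² - ¼) = -7 + (-¼ + j*O²) = -29/4 + j*O²)
h = 3*√103/2 (h = √(223 + (-29/4 + 4*2²)) = √(223 + (-29/4 + 4*4)) = √(223 + (-29/4 + 16)) = √(223 + 35/4) = √(927/4) = 3*√103/2 ≈ 15.223)
-h = -3*√103/2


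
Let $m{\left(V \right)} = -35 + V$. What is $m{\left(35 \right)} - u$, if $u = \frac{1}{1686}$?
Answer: $- \frac{1}{1686} \approx -0.00059312$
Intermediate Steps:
$u = \frac{1}{1686} \approx 0.00059312$
$m{\left(35 \right)} - u = \left(-35 + 35\right) - \frac{1}{1686} = 0 - \frac{1}{1686} = - \frac{1}{1686}$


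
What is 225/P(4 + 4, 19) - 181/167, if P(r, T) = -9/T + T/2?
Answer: 1365767/57281 ≈ 23.843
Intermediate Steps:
P(r, T) = T/2 - 9/T (P(r, T) = -9/T + T*(1/2) = -9/T + T/2 = T/2 - 9/T)
225/P(4 + 4, 19) - 181/167 = 225/((1/2)*19 - 9/19) - 181/167 = 225/(19/2 - 9*1/19) - 181*1/167 = 225/(19/2 - 9/19) - 181/167 = 225/(343/38) - 181/167 = 225*(38/343) - 181/167 = 8550/343 - 181/167 = 1365767/57281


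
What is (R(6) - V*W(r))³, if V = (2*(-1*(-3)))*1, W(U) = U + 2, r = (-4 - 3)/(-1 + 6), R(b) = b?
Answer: 1728/125 ≈ 13.824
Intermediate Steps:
r = -7/5 ≈ -1.4000
W(U) = 2 + U
V = 6 (V = (2*3)*1 = 6*1 = 6)
(R(6) - V*W(r))³ = (6 - 6*(2 - 7/5))³ = (6 - 6*3/5)³ = (6 - 1*18/5)³ = (6 - 18/5)³ = (12/5)³ = 1728/125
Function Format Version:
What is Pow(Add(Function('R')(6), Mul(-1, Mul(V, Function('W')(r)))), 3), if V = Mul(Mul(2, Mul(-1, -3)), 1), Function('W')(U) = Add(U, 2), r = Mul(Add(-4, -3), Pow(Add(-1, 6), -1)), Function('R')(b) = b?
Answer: Rational(1728, 125) ≈ 13.824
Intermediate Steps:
r = Rational(-7, 5) (r = Mul(-7, Pow(5, -1)) = Mul(-7, Rational(1, 5)) = Rational(-7, 5) ≈ -1.4000)
Function('W')(U) = Add(2, U)
V = 6 (V = Mul(Mul(2, 3), 1) = Mul(6, 1) = 6)
Pow(Add(Function('R')(6), Mul(-1, Mul(V, Function('W')(r)))), 3) = Pow(Add(6, Mul(-1, Mul(6, Add(2, Rational(-7, 5))))), 3) = Pow(Add(6, Mul(-1, Mul(6, Rational(3, 5)))), 3) = Pow(Add(6, Mul(-1, Rational(18, 5))), 3) = Pow(Add(6, Rational(-18, 5)), 3) = Pow(Rational(12, 5), 3) = Rational(1728, 125)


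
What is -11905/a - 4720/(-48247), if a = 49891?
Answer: -338895015/2407091077 ≈ -0.14079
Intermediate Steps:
-11905/a - 4720/(-48247) = -11905/49891 - 4720/(-48247) = -11905*1/49891 - 4720*(-1/48247) = -11905/49891 + 4720/48247 = -338895015/2407091077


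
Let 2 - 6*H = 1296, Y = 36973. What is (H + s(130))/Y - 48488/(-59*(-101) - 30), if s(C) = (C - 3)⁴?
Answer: 420164604812/59785341 ≈ 7027.9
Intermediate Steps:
s(C) = (-3 + C)⁴
H = -647/3 (H = ⅓ - ⅙*1296 = ⅓ - 216 = -647/3 ≈ -215.67)
(H + s(130))/Y - 48488/(-59*(-101) - 30) = (-647/3 + (-3 + 130)⁴)/36973 - 48488/(-59*(-101) - 30) = (-647/3 + 127⁴)*(1/36973) - 48488/(5959 - 30) = (-647/3 + 260144641)*(1/36973) - 48488/5929 = (780433276/3)*(1/36973) - 48488*1/5929 = 780433276/110919 - 4408/539 = 420164604812/59785341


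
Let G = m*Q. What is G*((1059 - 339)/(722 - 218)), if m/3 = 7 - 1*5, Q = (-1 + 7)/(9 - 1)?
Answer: 45/7 ≈ 6.4286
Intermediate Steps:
Q = ¾ (Q = 6/8 = 6*(⅛) = ¾ ≈ 0.75000)
m = 6 (m = 3*(7 - 1*5) = 3*(7 - 5) = 3*2 = 6)
G = 9/2 (G = 6*(¾) = 9/2 ≈ 4.5000)
G*((1059 - 339)/(722 - 218)) = 9*((1059 - 339)/(722 - 218))/2 = 9*(720/504)/2 = 9*(720*(1/504))/2 = (9/2)*(10/7) = 45/7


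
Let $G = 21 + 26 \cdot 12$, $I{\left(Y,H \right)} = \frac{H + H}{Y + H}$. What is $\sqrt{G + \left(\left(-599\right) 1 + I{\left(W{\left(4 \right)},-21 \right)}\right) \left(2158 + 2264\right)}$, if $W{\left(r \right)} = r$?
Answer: $\frac{i \sqrt{762243297}}{17} \approx 1624.0 i$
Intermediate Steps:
$I{\left(Y,H \right)} = \frac{2 H}{H + Y}$
$G = 333$ ($G = 21 + 312 = 333$)
$\sqrt{G + \left(\left(-599\right) 1 + I{\left(W{\left(4 \right)},-21 \right)}\right) \left(2158 + 2264\right)} = \sqrt{333 + \left(\left(-599\right) 1 + 2 \left(-21\right) \frac{1}{-21 + 4}\right) \left(2158 + 2264\right)} = \sqrt{333 + \left(-599 + 2 \left(-21\right) \frac{1}{-17}\right) 4422} = \sqrt{333 + \left(-599 + 2 \left(-21\right) \left(- \frac{1}{17}\right)\right) 4422} = \sqrt{333 + \left(-599 + \frac{42}{17}\right) 4422} = \sqrt{333 - \frac{44843502}{17}} = \sqrt{- \frac{44837841}{17}} = \frac{i \sqrt{762243297}}{17}$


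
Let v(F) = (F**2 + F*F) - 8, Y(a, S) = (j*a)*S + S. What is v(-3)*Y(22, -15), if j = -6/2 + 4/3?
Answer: 5350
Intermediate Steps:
j = -5/3 (j = -6*1/2 + 4*(1/3) = -3 + 4/3 = -5/3 ≈ -1.6667)
Y(a, S) = S - 5*S*a/3 (Y(a, S) = (-5*a/3)*S + S = -5*S*a/3 + S = S - 5*S*a/3)
v(F) = -8 + 2*F**2 (v(F) = (F**2 + F**2) - 8 = 2*F**2 - 8 = -8 + 2*F**2)
v(-3)*Y(22, -15) = (-8 + 2*(-3)**2)*((1/3)*(-15)*(3 - 5*22)) = (-8 + 2*9)*((1/3)*(-15)*(3 - 110)) = (-8 + 18)*((1/3)*(-15)*(-107)) = 10*535 = 5350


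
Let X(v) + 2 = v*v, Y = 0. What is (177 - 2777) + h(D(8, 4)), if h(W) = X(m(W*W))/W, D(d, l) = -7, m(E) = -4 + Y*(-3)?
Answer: -2602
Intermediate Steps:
m(E) = -4 (m(E) = -4 + 0*(-3) = -4 + 0 = -4)
X(v) = -2 + v**2 (X(v) = -2 + v*v = -2 + v**2)
h(W) = 14/W (h(W) = (-2 + (-4)**2)/W = (-2 + 16)/W = 14/W)
(177 - 2777) + h(D(8, 4)) = (177 - 2777) + 14/(-7) = -2600 + 14*(-1/7) = -2600 - 2 = -2602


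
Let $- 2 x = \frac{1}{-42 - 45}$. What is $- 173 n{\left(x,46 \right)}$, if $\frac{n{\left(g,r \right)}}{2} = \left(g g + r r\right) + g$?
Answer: $- \frac{11083105043}{15138} \approx -7.3214 \cdot 10^{5}$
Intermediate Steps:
$x = \frac{1}{174}$ ($x = - \frac{1}{2 \left(-42 - 45\right)} = - \frac{1}{2 \left(-87\right)} = \left(- \frac{1}{2}\right) \left(- \frac{1}{87}\right) = \frac{1}{174} \approx 0.0057471$)
$n{\left(g,r \right)} = 2 g + 2 g^{2} + 2 r^{2}$ ($n{\left(g,r \right)} = 2 \left(\left(g g + r r\right) + g\right) = 2 \left(\left(g^{2} + r^{2}\right) + g\right) = 2 \left(g + g^{2} + r^{2}\right) = 2 g + 2 g^{2} + 2 r^{2}$)
$- 173 n{\left(x,46 \right)} = - 173 \left(2 \cdot \frac{1}{174} + \frac{2}{30276} + 2 \cdot 46^{2}\right) = - 173 \left(\frac{1}{87} + 2 \cdot \frac{1}{30276} + 2 \cdot 2116\right) = - 173 \left(\frac{1}{87} + \frac{1}{15138} + 4232\right) = \left(-173\right) \frac{64064191}{15138} = - \frac{11083105043}{15138}$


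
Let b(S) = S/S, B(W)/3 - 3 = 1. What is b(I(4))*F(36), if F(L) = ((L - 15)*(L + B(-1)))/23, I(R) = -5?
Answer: 1008/23 ≈ 43.826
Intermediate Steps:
B(W) = 12 (B(W) = 9 + 3*1 = 9 + 3 = 12)
b(S) = 1
F(L) = (-15 + L)*(12 + L)/23 (F(L) = ((L - 15)*(L + 12))/23 = ((-15 + L)*(12 + L))*(1/23) = (-15 + L)*(12 + L)/23)
b(I(4))*F(36) = 1*(-180/23 - 3/23*36 + (1/23)*36**2) = 1*(-180/23 - 108/23 + (1/23)*1296) = 1*(-180/23 - 108/23 + 1296/23) = 1*(1008/23) = 1008/23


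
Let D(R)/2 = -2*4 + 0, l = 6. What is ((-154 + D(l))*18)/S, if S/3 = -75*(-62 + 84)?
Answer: 34/55 ≈ 0.61818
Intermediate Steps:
D(R) = -16 (D(R) = 2*(-2*4 + 0) = 2*(-8 + 0) = 2*(-8) = -16)
S = -4950 (S = 3*(-75*(-62 + 84)) = 3*(-75*22) = 3*(-1650) = -4950)
((-154 + D(l))*18)/S = ((-154 - 16)*18)/(-4950) = -170*18*(-1/4950) = -3060*(-1/4950) = 34/55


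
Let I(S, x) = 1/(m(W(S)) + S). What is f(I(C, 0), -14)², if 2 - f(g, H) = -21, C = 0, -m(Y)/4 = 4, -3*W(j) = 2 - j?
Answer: 529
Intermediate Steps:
W(j) = -⅔ + j/3 (W(j) = -(2 - j)/3 = -⅔ + j/3)
m(Y) = -16 (m(Y) = -4*4 = -16)
I(S, x) = 1/(-16 + S)
f(g, H) = 23 (f(g, H) = 2 - 1*(-21) = 2 + 21 = 23)
f(I(C, 0), -14)² = 23² = 529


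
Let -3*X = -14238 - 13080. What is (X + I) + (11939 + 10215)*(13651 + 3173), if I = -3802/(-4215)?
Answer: 1571048532232/4215 ≈ 3.7273e+8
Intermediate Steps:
I = 3802/4215 (I = -3802*(-1/4215) = 3802/4215 ≈ 0.90202)
X = 9106 (X = -(-14238 - 13080)/3 = -⅓*(-27318) = 9106)
(X + I) + (11939 + 10215)*(13651 + 3173) = (9106 + 3802/4215) + (11939 + 10215)*(13651 + 3173) = 38385592/4215 + 22154*16824 = 38385592/4215 + 372718896 = 1571048532232/4215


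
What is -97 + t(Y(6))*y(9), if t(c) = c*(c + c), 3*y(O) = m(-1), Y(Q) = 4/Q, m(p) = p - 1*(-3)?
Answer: -2603/27 ≈ -96.407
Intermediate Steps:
m(p) = 3 + p (m(p) = p + 3 = 3 + p)
y(O) = 2/3 (y(O) = (3 - 1)/3 = (1/3)*2 = 2/3)
t(c) = 2*c**2 (t(c) = c*(2*c) = 2*c**2)
-97 + t(Y(6))*y(9) = -97 + (2*(4/6)**2)*(2/3) = -97 + (2*(4*(1/6))**2)*(2/3) = -97 + (2*(2/3)**2)*(2/3) = -97 + (2*(4/9))*(2/3) = -97 + (8/9)*(2/3) = -97 + 16/27 = -2603/27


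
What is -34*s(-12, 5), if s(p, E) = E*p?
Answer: 2040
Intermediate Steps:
-34*s(-12, 5) = -170*(-12) = -34*(-60) = 2040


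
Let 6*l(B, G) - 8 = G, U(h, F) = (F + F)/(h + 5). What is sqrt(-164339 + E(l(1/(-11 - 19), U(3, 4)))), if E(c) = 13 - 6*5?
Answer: 2*I*sqrt(41089) ≈ 405.41*I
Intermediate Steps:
U(h, F) = 2*F/(5 + h) (U(h, F) = (2*F)/(5 + h) = 2*F/(5 + h))
l(B, G) = 4/3 + G/6
E(c) = -17 (E(c) = 13 - 30 = -17)
sqrt(-164339 + E(l(1/(-11 - 19), U(3, 4)))) = sqrt(-164339 - 17) = sqrt(-164356) = 2*I*sqrt(41089)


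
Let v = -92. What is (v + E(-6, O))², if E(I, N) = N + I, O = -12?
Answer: 12100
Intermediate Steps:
E(I, N) = I + N
(v + E(-6, O))² = (-92 + (-6 - 12))² = (-92 - 18)² = (-110)² = 12100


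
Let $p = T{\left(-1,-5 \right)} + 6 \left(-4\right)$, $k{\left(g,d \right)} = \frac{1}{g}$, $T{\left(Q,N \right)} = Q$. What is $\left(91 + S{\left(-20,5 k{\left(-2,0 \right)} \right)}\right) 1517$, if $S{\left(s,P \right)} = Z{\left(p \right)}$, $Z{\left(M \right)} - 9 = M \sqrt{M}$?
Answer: $151700 - 189625 i \approx 1.517 \cdot 10^{5} - 1.8963 \cdot 10^{5} i$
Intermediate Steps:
$p = -25$ ($p = -1 + 6 \left(-4\right) = -1 - 24 = -25$)
$Z{\left(M \right)} = 9 + M^{\frac{3}{2}}$ ($Z{\left(M \right)} = 9 + M \sqrt{M} = 9 + M^{\frac{3}{2}}$)
$S{\left(s,P \right)} = 9 - 125 i$ ($S{\left(s,P \right)} = 9 + \left(-25\right)^{\frac{3}{2}} = 9 - 125 i$)
$\left(91 + S{\left(-20,5 k{\left(-2,0 \right)} \right)}\right) 1517 = \left(91 + \left(9 - 125 i\right)\right) 1517 = \left(100 - 125 i\right) 1517 = 151700 - 189625 i$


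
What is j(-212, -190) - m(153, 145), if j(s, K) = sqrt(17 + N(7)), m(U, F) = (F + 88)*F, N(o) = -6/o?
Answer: -33785 + sqrt(791)/7 ≈ -33781.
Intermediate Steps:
m(U, F) = F*(88 + F) (m(U, F) = (88 + F)*F = F*(88 + F))
j(s, K) = sqrt(791)/7 (j(s, K) = sqrt(17 - 6/7) = sqrt(113/7) = sqrt(791)/7)
j(-212, -190) - m(153, 145) = sqrt(791)/7 - 145*(88 + 145) = sqrt(791)/7 - 145*233 = sqrt(791)/7 - 1*33785 = sqrt(791)/7 - 33785 = -33785 + sqrt(791)/7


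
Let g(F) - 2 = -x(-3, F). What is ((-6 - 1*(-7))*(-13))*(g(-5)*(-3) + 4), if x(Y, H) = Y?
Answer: 143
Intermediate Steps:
g(F) = 5 (g(F) = 2 - 1*(-3) = 2 + 3 = 5)
((-6 - 1*(-7))*(-13))*(g(-5)*(-3) + 4) = ((-6 - 1*(-7))*(-13))*(5*(-3) + 4) = ((-6 + 7)*(-13))*(-15 + 4) = (1*(-13))*(-11) = -13*(-11) = 143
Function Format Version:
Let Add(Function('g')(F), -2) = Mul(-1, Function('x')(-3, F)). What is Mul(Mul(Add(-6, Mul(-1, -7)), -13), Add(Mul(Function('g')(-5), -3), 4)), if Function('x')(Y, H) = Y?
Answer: 143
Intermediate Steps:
Function('g')(F) = 5 (Function('g')(F) = Add(2, Mul(-1, -3)) = Add(2, 3) = 5)
Mul(Mul(Add(-6, Mul(-1, -7)), -13), Add(Mul(Function('g')(-5), -3), 4)) = Mul(Mul(Add(-6, Mul(-1, -7)), -13), Add(Mul(5, -3), 4)) = Mul(Mul(Add(-6, 7), -13), Add(-15, 4)) = Mul(Mul(1, -13), -11) = Mul(-13, -11) = 143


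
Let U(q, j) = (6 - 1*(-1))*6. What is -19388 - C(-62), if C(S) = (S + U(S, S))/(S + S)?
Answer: -601033/31 ≈ -19388.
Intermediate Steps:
U(q, j) = 42 (U(q, j) = (6 + 1)*6 = 7*6 = 42)
C(S) = (42 + S)/(2*S) (C(S) = (S + 42)/(S + S) = (42 + S)/((2*S)) = (42 + S)*(1/(2*S)) = (42 + S)/(2*S))
-19388 - C(-62) = -19388 - (42 - 62)/(2*(-62)) = -19388 - (-1)*(-20)/(2*62) = -19388 - 1*5/31 = -19388 - 5/31 = -601033/31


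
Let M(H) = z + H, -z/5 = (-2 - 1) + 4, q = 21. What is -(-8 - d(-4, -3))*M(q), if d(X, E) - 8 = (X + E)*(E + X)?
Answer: 1040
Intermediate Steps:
z = -5 (z = -5*((-2 - 1) + 4) = -5*(-3 + 4) = -5*1 = -5)
d(X, E) = 8 + (E + X)² (d(X, E) = 8 + (X + E)*(E + X) = 8 + (E + X)*(E + X) = 8 + (E + X)²)
M(H) = -5 + H
-(-8 - d(-4, -3))*M(q) = -(-8 - (8 + (-3 - 4)²))*(-5 + 21) = -(-8 - (8 + (-7)²))*16 = -(-8 - (8 + 49))*16 = -(-8 - 1*57)*16 = -(-8 - 57)*16 = -(-65)*16 = -1*(-1040) = 1040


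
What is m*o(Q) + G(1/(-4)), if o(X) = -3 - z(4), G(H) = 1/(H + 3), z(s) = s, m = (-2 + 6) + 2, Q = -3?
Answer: -458/11 ≈ -41.636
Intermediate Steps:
m = 6 (m = 4 + 2 = 6)
G(H) = 1/(3 + H)
o(X) = -7 (o(X) = -3 - 1*4 = -3 - 4 = -7)
m*o(Q) + G(1/(-4)) = 6*(-7) + 1/(3 + 1/(-4)) = -42 + 1/(3 - ¼) = -42 + 1/(11/4) = -42 + 4/11 = -458/11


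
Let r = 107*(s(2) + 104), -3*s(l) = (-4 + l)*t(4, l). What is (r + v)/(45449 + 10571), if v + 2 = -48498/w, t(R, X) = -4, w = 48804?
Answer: 264509699/1367000040 ≈ 0.19350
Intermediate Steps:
s(l) = -16/3 + 4*l/3 (s(l) = -(-4 + l)*(-4)/3 = -(16 - 4*l)/3 = -16/3 + 4*l/3)
v = -24351/8134 (v = -2 - 48498/48804 = -2 - 48498*1/48804 = -2 - 8083/8134 = -24351/8134 ≈ -2.9937)
r = 32528/3 (r = 107*((-16/3 + (4/3)*2) + 104) = 107*((-16/3 + 8/3) + 104) = 107*(-8/3 + 104) = 107*(304/3) = 32528/3 ≈ 10843.)
(r + v)/(45449 + 10571) = (32528/3 - 24351/8134)/(45449 + 10571) = (264509699/24402)/56020 = (264509699/24402)*(1/56020) = 264509699/1367000040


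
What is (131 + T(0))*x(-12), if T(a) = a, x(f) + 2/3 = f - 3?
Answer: -6157/3 ≈ -2052.3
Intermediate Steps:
x(f) = -11/3 + f (x(f) = -⅔ + (f - 3) = -⅔ + (-3 + f) = -11/3 + f)
(131 + T(0))*x(-12) = (131 + 0)*(-11/3 - 12) = 131*(-47/3) = -6157/3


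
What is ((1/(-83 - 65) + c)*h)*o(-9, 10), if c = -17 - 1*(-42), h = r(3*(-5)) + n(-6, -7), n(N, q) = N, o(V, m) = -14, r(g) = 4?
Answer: 25893/37 ≈ 699.81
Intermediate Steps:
h = -2 (h = 4 - 6 = -2)
c = 25 (c = -17 + 42 = 25)
((1/(-83 - 65) + c)*h)*o(-9, 10) = ((1/(-83 - 65) + 25)*(-2))*(-14) = ((1/(-148) + 25)*(-2))*(-14) = ((-1/148 + 25)*(-2))*(-14) = ((3699/148)*(-2))*(-14) = -3699/74*(-14) = 25893/37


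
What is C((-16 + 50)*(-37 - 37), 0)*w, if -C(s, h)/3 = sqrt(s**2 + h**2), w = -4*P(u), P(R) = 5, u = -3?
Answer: 150960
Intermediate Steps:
w = -20 (w = -4*5 = -20)
C(s, h) = -3*sqrt(h**2 + s**2) (C(s, h) = -3*sqrt(s**2 + h**2) = -3*sqrt(h**2 + s**2))
C((-16 + 50)*(-37 - 37), 0)*w = -3*sqrt(0**2 + ((-16 + 50)*(-37 - 37))**2)*(-20) = -3*sqrt(0 + (34*(-74))**2)*(-20) = -3*sqrt(0 + (-2516)**2)*(-20) = -3*sqrt(0 + 6330256)*(-20) = -3*sqrt(6330256)*(-20) = -3*2516*(-20) = -7548*(-20) = 150960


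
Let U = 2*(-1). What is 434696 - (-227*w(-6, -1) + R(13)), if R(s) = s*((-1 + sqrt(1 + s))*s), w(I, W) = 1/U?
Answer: 869503/2 - 169*sqrt(14) ≈ 4.3412e+5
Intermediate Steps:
U = -2
w(I, W) = -1/2 (w(I, W) = 1/(-2) = -1/2)
R(s) = s**2*(-1 + sqrt(1 + s)) (R(s) = s*(s*(-1 + sqrt(1 + s))) = s**2*(-1 + sqrt(1 + s)))
434696 - (-227*w(-6, -1) + R(13)) = 434696 - (-227*(-1/2) + 13**2*(-1 + sqrt(1 + 13))) = 434696 - (227/2 + 169*(-1 + sqrt(14))) = 434696 - (227/2 + (-169 + 169*sqrt(14))) = 434696 - (-111/2 + 169*sqrt(14)) = 434696 + (111/2 - 169*sqrt(14)) = 869503/2 - 169*sqrt(14)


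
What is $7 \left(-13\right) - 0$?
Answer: $-91$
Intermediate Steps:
$7 \left(-13\right) - 0 = -91 + 0 = -91$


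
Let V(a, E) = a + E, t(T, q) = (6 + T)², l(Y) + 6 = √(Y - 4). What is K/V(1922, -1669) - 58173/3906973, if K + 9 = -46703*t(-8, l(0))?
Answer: -729919320602/988464169 ≈ -738.44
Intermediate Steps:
l(Y) = -6 + √(-4 + Y) (l(Y) = -6 + √(Y - 4) = -6 + √(-4 + Y))
V(a, E) = E + a
K = -186821 (K = -9 - 46703*(6 - 8)² = -9 - 46703*(-2)² = -9 - 46703*4 = -9 - 186812 = -186821)
K/V(1922, -1669) - 58173/3906973 = -186821/(-1669 + 1922) - 58173/3906973 = -186821/253 - 58173*1/3906973 = -186821*1/253 - 58173/3906973 = -186821/253 - 58173/3906973 = -729919320602/988464169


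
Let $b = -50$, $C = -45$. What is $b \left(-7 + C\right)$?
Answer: $2600$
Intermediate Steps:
$b \left(-7 + C\right) = - 50 \left(-7 - 45\right) = \left(-50\right) \left(-52\right) = 2600$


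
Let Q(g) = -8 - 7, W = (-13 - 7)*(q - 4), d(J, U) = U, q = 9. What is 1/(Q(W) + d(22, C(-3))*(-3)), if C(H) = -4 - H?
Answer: -1/12 ≈ -0.083333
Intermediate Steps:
W = -100 (W = (-13 - 7)*(9 - 4) = -20*5 = -100)
Q(g) = -15
1/(Q(W) + d(22, C(-3))*(-3)) = 1/(-15 + (-4 - 1*(-3))*(-3)) = 1/(-15 + (-4 + 3)*(-3)) = 1/(-15 - 1*(-3)) = 1/(-15 + 3) = 1/(-12) = -1/12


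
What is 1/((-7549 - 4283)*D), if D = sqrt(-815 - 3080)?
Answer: I*sqrt(3895)/46085640 ≈ 1.3542e-6*I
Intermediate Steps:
D = I*sqrt(3895) (D = sqrt(-3895) = I*sqrt(3895) ≈ 62.41*I)
1/((-7549 - 4283)*D) = 1/((-7549 - 4283)*((I*sqrt(3895)))) = (-I*sqrt(3895)/3895)/(-11832) = -(-1)*I*sqrt(3895)/46085640 = I*sqrt(3895)/46085640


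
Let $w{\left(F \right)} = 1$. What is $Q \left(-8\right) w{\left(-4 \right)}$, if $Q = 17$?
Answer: $-136$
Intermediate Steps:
$Q \left(-8\right) w{\left(-4 \right)} = 17 \left(-8\right) 1 = \left(-136\right) 1 = -136$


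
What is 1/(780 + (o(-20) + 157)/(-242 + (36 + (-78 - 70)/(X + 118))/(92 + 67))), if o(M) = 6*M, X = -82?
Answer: 346015/269838753 ≈ 0.0012823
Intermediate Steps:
1/(780 + (o(-20) + 157)/(-242 + (36 + (-78 - 70)/(X + 118))/(92 + 67))) = 1/(780 + (6*(-20) + 157)/(-242 + (36 + (-78 - 70)/(-82 + 118))/(92 + 67))) = 1/(780 + (-120 + 157)/(-242 + (36 - 148/36)/159)) = 1/(780 + 37/(-242 + (36 - 148*1/36)*(1/159))) = 1/(780 + 37/(-242 + (36 - 37/9)*(1/159))) = 1/(780 + 37/(-242 + (287/9)*(1/159))) = 1/(780 + 37/(-242 + 287/1431)) = 1/(780 + 37/(-346015/1431)) = 1/(780 + 37*(-1431/346015)) = 1/(780 - 52947/346015) = 1/(269838753/346015) = 346015/269838753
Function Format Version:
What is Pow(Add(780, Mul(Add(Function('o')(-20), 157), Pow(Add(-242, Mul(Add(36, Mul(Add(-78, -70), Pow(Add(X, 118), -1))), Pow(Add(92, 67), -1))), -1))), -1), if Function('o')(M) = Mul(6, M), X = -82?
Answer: Rational(346015, 269838753) ≈ 0.0012823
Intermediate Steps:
Pow(Add(780, Mul(Add(Function('o')(-20), 157), Pow(Add(-242, Mul(Add(36, Mul(Add(-78, -70), Pow(Add(X, 118), -1))), Pow(Add(92, 67), -1))), -1))), -1) = Pow(Add(780, Mul(Add(Mul(6, -20), 157), Pow(Add(-242, Mul(Add(36, Mul(Add(-78, -70), Pow(Add(-82, 118), -1))), Pow(Add(92, 67), -1))), -1))), -1) = Pow(Add(780, Mul(Add(-120, 157), Pow(Add(-242, Mul(Add(36, Mul(-148, Pow(36, -1))), Pow(159, -1))), -1))), -1) = Pow(Add(780, Mul(37, Pow(Add(-242, Mul(Add(36, Mul(-148, Rational(1, 36))), Rational(1, 159))), -1))), -1) = Pow(Add(780, Mul(37, Pow(Add(-242, Mul(Add(36, Rational(-37, 9)), Rational(1, 159))), -1))), -1) = Pow(Add(780, Mul(37, Pow(Add(-242, Mul(Rational(287, 9), Rational(1, 159))), -1))), -1) = Pow(Add(780, Mul(37, Pow(Add(-242, Rational(287, 1431)), -1))), -1) = Pow(Add(780, Mul(37, Pow(Rational(-346015, 1431), -1))), -1) = Pow(Add(780, Mul(37, Rational(-1431, 346015))), -1) = Pow(Add(780, Rational(-52947, 346015)), -1) = Pow(Rational(269838753, 346015), -1) = Rational(346015, 269838753)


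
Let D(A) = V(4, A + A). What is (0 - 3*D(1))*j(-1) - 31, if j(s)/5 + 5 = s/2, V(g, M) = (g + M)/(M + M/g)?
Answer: 167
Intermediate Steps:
V(g, M) = (M + g)/(M + M/g)
D(A) = 2*(4 + 2*A)/(5*A) (D(A) = 4*((A + A) + 4)/((A + A)*(1 + 4)) = 4*(2*A + 4)/((2*A)*5) = 4*(1/(2*A))*(⅕)*(4 + 2*A) = 2*(4 + 2*A)/(5*A))
j(s) = -25 + 5*s/2 (j(s) = -25 + 5*(s/2) = -25 + 5*s/2)
(0 - 3*D(1))*j(-1) - 31 = (0 - 12*(2 + 1)/(5*1))*(-25 + (5/2)*(-1)) - 31 = (0 - 12*3/5)*(-25 - 5/2) - 31 = (0 - 3*12/5)*(-55/2) - 31 = (0 - 36/5)*(-55/2) - 31 = -36/5*(-55/2) - 31 = 198 - 31 = 167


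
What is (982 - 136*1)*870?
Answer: 736020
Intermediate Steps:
(982 - 136*1)*870 = (982 - 136)*870 = 846*870 = 736020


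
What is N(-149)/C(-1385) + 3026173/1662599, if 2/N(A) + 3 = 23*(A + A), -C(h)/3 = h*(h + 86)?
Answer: 111997436119492243/61532115080434335 ≈ 1.8201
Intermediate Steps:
C(h) = -3*h*(86 + h) (C(h) = -3*h*(h + 86) = -3*h*(86 + h))
N(A) = 2/(-3 + 46*A) (N(A) = 2/(-3 + 23*(A + A)) = 2/(-3 + 23*(2*A)) = 2/(-3 + 46*A))
N(-149)/C(-1385) + 3026173/1662599 = (2/(-3 + 46*(-149)))/((-3*(-1385)*(86 - 1385))) + 3026173/1662599 = (2/(-3 - 6854))/((-3*(-1385)*(-1299))) + 3026173*(1/1662599) = (2/(-6857))/(-5397345) + 3026173/1662599 = (2*(-1/6857))*(-1/5397345) + 3026173/1662599 = -2/6857*(-1/5397345) + 3026173/1662599 = 2/37009594665 + 3026173/1662599 = 111997436119492243/61532115080434335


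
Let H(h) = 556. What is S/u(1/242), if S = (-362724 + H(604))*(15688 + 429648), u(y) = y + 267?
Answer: -39031320524416/64615 ≈ -6.0406e+8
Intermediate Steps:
u(y) = 267 + y
S = -161286448448 (S = (-362724 + 556)*(15688 + 429648) = -362168*445336 = -161286448448)
S/u(1/242) = -161286448448/(267 + 1/242) = -161286448448/64615/242 = -161286448448*242/64615 = -39031320524416/64615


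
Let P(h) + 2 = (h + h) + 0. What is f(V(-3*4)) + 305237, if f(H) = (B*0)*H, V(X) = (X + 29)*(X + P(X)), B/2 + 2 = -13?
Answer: 305237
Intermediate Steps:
B = -30 (B = -4 + 2*(-13) = -4 - 26 = -30)
P(h) = -2 + 2*h (P(h) = -2 + ((h + h) + 0) = -2 + (2*h + 0) = -2 + 2*h)
V(X) = (-2 + 3*X)*(29 + X) (V(X) = (X + 29)*(X + (-2 + 2*X)) = (29 + X)*(-2 + 3*X) = (-2 + 3*X)*(29 + X))
f(H) = 0 (f(H) = (-30*0)*H = 0*H = 0)
f(V(-3*4)) + 305237 = 0 + 305237 = 305237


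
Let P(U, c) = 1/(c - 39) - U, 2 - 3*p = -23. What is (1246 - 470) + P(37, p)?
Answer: 67985/92 ≈ 738.97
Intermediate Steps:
p = 25/3 (p = ⅔ - ⅓*(-23) = ⅔ + 23/3 = 25/3 ≈ 8.3333)
P(U, c) = 1/(-39 + c) - U
(1246 - 470) + P(37, p) = (1246 - 470) + (1 + 39*37 - 1*37*25/3)/(-39 + 25/3) = 776 + (1 + 1443 - 925/3)/(-92/3) = 776 - 3/92*3407/3 = 776 - 3407/92 = 67985/92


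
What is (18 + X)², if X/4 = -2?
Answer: 100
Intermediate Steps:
X = -8 (X = 4*(-2) = -8)
(18 + X)² = (18 - 8)² = 10² = 100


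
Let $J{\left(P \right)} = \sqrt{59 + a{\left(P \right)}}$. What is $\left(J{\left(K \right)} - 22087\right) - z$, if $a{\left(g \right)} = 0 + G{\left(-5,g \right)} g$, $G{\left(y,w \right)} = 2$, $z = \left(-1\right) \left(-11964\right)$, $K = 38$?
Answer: $-34051 + 3 \sqrt{15} \approx -34039.0$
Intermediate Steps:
$z = 11964$
$a{\left(g \right)} = 2 g$ ($a{\left(g \right)} = 0 + 2 g = 2 g$)
$J{\left(P \right)} = \sqrt{59 + 2 P}$
$\left(J{\left(K \right)} - 22087\right) - z = \left(\sqrt{59 + 2 \cdot 38} - 22087\right) - 11964 = \left(\sqrt{59 + 76} - 22087\right) - 11964 = \left(\sqrt{135} - 22087\right) - 11964 = \left(3 \sqrt{15} - 22087\right) - 11964 = \left(-22087 + 3 \sqrt{15}\right) - 11964 = -34051 + 3 \sqrt{15}$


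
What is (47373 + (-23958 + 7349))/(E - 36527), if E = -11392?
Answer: -30764/47919 ≈ -0.64200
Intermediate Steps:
(47373 + (-23958 + 7349))/(E - 36527) = (47373 + (-23958 + 7349))/(-11392 - 36527) = (47373 - 16609)/(-47919) = 30764*(-1/47919) = -30764/47919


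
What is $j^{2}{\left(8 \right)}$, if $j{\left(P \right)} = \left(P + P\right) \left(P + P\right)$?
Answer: $65536$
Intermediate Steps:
$j{\left(P \right)} = 4 P^{2}$ ($j{\left(P \right)} = 2 P 2 P = 4 P^{2}$)
$j^{2}{\left(8 \right)} = \left(4 \cdot 8^{2}\right)^{2} = \left(4 \cdot 64\right)^{2} = 256^{2} = 65536$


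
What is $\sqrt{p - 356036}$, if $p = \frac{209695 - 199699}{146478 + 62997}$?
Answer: $\frac{8 i \sqrt{451859691}}{285} \approx 596.69 i$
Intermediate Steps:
$p = \frac{68}{1425}$ ($p = \frac{9996}{209475} = 9996 \cdot \frac{1}{209475} = \frac{68}{1425} \approx 0.047719$)
$\sqrt{p - 356036} = \sqrt{\frac{68}{1425} - 356036} = \sqrt{- \frac{507351232}{1425}} = \frac{8 i \sqrt{451859691}}{285}$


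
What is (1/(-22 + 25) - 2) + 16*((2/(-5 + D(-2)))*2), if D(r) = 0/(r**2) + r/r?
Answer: -53/3 ≈ -17.667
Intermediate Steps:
D(r) = 1 (D(r) = 0/r**2 + 1 = 0 + 1 = 1)
(1/(-22 + 25) - 2) + 16*((2/(-5 + D(-2)))*2) = (1/(-22 + 25) - 2) + 16*((2/(-5 + 1))*2) = (1/3 - 2) + 16*((2/(-4))*2) = (1/3 - 2) + 16*((2*(-1/4))*2) = -5/3 + 16*(-1/2*2) = -5/3 + 16*(-1) = -5/3 - 16 = -53/3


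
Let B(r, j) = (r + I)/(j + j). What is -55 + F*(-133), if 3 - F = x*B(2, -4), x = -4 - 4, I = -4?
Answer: -720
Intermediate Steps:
B(r, j) = (-4 + r)/(2*j) (B(r, j) = (r - 4)/(j + j) = (-4 + r)/((2*j)) = (-4 + r)*(1/(2*j)) = (-4 + r)/(2*j))
x = -8
F = 5 (F = 3 - (-8)*(1/2)*(-4 + 2)/(-4) = 3 - (-8)*(1/2)*(-1/4)*(-2) = 3 - (-8)/4 = 3 - 1*(-2) = 3 + 2 = 5)
-55 + F*(-133) = -55 + 5*(-133) = -55 - 665 = -720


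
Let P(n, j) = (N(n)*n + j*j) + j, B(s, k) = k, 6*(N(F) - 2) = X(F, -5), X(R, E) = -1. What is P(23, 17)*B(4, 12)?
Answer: 4178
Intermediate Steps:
N(F) = 11/6 (N(F) = 2 + (⅙)*(-1) = 2 - ⅙ = 11/6)
P(n, j) = j + j² + 11*n/6 (P(n, j) = (11*n/6 + j*j) + j = (11*n/6 + j²) + j = (j² + 11*n/6) + j = j + j² + 11*n/6)
P(23, 17)*B(4, 12) = (17 + 17² + (11/6)*23)*12 = (17 + 289 + 253/6)*12 = (2089/6)*12 = 4178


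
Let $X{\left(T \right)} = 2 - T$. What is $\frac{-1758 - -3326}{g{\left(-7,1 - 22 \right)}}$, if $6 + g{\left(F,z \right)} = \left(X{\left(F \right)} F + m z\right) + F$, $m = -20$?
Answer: $\frac{196}{43} \approx 4.5581$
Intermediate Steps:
$g{\left(F,z \right)} = -6 + F - 20 z + F \left(2 - F\right)$ ($g{\left(F,z \right)} = -6 + \left(\left(\left(2 - F\right) F - 20 z\right) + F\right) = -6 + \left(\left(F \left(2 - F\right) - 20 z\right) + F\right) = -6 + \left(\left(- 20 z + F \left(2 - F\right)\right) + F\right) = -6 + \left(F - 20 z + F \left(2 - F\right)\right) = -6 + F - 20 z + F \left(2 - F\right)$)
$\frac{-1758 - -3326}{g{\left(-7,1 - 22 \right)}} = \frac{-1758 - -3326}{-6 - 7 - 20 \left(1 - 22\right) - - 7 \left(-2 - 7\right)} = \frac{-1758 + 3326}{-6 - 7 - 20 \left(1 - 22\right) - \left(-7\right) \left(-9\right)} = \frac{1568}{-6 - 7 - -420 - 63} = \frac{1568}{-6 - 7 + 420 - 63} = \frac{1568}{344} = 1568 \cdot \frac{1}{344} = \frac{196}{43}$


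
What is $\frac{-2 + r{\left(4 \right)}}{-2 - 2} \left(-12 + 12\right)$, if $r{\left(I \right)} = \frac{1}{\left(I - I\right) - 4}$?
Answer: $0$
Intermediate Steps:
$r{\left(I \right)} = - \frac{1}{4}$ ($r{\left(I \right)} = \frac{1}{0 - 4} = \frac{1}{-4} = - \frac{1}{4}$)
$\frac{-2 + r{\left(4 \right)}}{-2 - 2} \left(-12 + 12\right) = \frac{-2 - \frac{1}{4}}{-2 - 2} \left(-12 + 12\right) = - \frac{9}{4 \left(-4\right)} 0 = \left(- \frac{9}{4}\right) \left(- \frac{1}{4}\right) 0 = \frac{9}{16} \cdot 0 = 0$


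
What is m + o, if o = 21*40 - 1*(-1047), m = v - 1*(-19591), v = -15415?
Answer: 6063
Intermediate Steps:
m = 4176 (m = -15415 - 1*(-19591) = -15415 + 19591 = 4176)
o = 1887 (o = 840 + 1047 = 1887)
m + o = 4176 + 1887 = 6063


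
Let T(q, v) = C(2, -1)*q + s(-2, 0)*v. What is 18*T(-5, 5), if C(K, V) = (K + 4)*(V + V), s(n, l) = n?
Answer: 900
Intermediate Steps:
C(K, V) = 2*V*(4 + K) (C(K, V) = (4 + K)*(2*V) = 2*V*(4 + K))
T(q, v) = -12*q - 2*v (T(q, v) = (2*(-1)*(4 + 2))*q - 2*v = (2*(-1)*6)*q - 2*v = -12*q - 2*v)
18*T(-5, 5) = 18*(-12*(-5) - 2*5) = 18*(60 - 10) = 18*50 = 900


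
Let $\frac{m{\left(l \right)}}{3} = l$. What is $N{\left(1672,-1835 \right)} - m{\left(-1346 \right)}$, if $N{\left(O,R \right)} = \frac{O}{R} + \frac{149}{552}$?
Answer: $\frac{4089521431}{1012920} \approx 4037.4$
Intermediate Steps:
$m{\left(l \right)} = 3 l$
$N{\left(O,R \right)} = \frac{149}{552} + \frac{O}{R}$ ($N{\left(O,R \right)} = \frac{O}{R} + 149 \cdot \frac{1}{552} = \frac{O}{R} + \frac{149}{552} = \frac{149}{552} + \frac{O}{R}$)
$N{\left(1672,-1835 \right)} - m{\left(-1346 \right)} = \left(\frac{149}{552} + \frac{1672}{-1835}\right) - 3 \left(-1346\right) = \left(\frac{149}{552} + 1672 \left(- \frac{1}{1835}\right)\right) - -4038 = \left(\frac{149}{552} - \frac{1672}{1835}\right) + 4038 = - \frac{649529}{1012920} + 4038 = \frac{4089521431}{1012920}$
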